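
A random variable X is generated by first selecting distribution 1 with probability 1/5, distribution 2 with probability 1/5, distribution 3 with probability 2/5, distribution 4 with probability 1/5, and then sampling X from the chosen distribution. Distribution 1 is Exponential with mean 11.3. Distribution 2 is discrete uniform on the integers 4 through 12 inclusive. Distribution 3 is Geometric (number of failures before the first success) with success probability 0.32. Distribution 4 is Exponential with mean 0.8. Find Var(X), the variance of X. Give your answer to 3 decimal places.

46.211

Per component, 1: μ=11.3, E[X²]=255.38; 2: μ=8, E[X²]=70.6667; 3: μ=2.125, E[X²]=11.1562; 4: μ=0.8, E[X²]=1.28.
E[X] = 0.2·11.3 + 0.2·8 + 0.4·2.125 + 0.2·0.8 = 4.87.
E[X²] = 0.2·255.38 + 0.2·70.6667 + 0.4·11.1562 + 0.2·1.28 = 69.9278.
Var(X) = E[X²] − (E[X])² = 69.9278 − 23.7169 = 46.2109.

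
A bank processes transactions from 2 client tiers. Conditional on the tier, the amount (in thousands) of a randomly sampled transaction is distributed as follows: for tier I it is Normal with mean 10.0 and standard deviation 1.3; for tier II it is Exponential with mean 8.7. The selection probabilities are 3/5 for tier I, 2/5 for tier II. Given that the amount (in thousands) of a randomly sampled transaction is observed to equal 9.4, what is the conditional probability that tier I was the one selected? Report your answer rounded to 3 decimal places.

0.914

Likelihoods f(9.4 | ·): I: 0.275874; II: 0.039016.
Posterior ∝ prior × likelihood. Numerator for I: 0.6·0.275874 = 0.165524.
Normalizing constant: 0.6·0.275874 + 0.4·0.039016 = 0.181131.
P(I | observation) = 0.165524 / 0.181131 = 0.913839.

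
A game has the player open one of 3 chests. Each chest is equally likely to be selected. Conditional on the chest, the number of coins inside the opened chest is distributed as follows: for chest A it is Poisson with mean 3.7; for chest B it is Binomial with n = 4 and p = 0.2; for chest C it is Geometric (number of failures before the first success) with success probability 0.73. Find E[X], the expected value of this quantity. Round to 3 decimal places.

Component means — A: 3.7; B: 0.8; C: 0.369863.
E[X] = 0.333333·3.7 + 0.333333·0.8 + 0.333333·0.369863 = 1.62329.

1.623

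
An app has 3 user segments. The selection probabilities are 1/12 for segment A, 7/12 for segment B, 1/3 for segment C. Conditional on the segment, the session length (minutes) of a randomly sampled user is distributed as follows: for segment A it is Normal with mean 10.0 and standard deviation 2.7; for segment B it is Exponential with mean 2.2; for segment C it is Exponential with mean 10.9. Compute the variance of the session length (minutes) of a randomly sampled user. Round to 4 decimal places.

60.7317

Per component, A: μ=10, E[X²]=107.29; B: μ=2.2, E[X²]=9.68; C: μ=10.9, E[X²]=237.62.
E[X] = 0.0833333·10 + 0.583333·2.2 + 0.333333·10.9 = 5.75.
E[X²] = 0.0833333·107.29 + 0.583333·9.68 + 0.333333·237.62 = 93.7942.
Var(X) = E[X²] − (E[X])² = 93.7942 − 33.0625 = 60.7317.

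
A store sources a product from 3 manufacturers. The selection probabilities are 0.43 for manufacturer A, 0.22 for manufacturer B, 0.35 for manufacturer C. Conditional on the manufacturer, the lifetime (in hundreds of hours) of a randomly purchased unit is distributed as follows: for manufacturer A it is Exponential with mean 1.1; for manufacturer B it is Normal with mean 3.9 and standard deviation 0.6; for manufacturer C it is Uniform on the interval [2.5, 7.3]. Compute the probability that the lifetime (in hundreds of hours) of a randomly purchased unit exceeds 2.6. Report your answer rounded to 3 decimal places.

0.600

Conditional on each manufacturer, P(X > 2.6): A: 0.0940775; B: 0.98487; C: 0.979167.
By total probability, P(X > 2.6) = 0.43·0.0940775 + 0.22·0.98487 + 0.35·0.979167 = 0.599833.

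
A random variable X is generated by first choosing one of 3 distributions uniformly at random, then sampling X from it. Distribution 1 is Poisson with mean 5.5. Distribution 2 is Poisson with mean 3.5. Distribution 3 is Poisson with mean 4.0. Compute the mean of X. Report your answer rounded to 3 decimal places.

Component means — 1: 5.5; 2: 3.5; 3: 4.
E[X] = 0.333333·5.5 + 0.333333·3.5 + 0.333333·4 = 4.33333.

4.333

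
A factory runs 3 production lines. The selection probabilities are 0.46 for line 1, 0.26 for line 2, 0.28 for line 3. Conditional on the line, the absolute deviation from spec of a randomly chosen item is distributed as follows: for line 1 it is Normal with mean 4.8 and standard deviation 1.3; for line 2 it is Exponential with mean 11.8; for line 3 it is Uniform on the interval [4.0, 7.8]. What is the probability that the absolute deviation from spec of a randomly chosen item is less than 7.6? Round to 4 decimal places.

0.8415

Conditional on each line, P(X < 7.6): 1: 0.984374; 2: 0.474848; 3: 0.947368.
By total probability, P(X < 7.6) = 0.46·0.984374 + 0.26·0.474848 + 0.28·0.947368 = 0.841536.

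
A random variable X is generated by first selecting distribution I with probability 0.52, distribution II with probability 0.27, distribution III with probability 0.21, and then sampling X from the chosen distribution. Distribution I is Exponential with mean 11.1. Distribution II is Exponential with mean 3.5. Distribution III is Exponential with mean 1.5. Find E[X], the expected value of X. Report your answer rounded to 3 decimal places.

Component means — I: 11.1; II: 3.5; III: 1.5.
E[X] = 0.52·11.1 + 0.27·3.5 + 0.21·1.5 = 7.032.

7.032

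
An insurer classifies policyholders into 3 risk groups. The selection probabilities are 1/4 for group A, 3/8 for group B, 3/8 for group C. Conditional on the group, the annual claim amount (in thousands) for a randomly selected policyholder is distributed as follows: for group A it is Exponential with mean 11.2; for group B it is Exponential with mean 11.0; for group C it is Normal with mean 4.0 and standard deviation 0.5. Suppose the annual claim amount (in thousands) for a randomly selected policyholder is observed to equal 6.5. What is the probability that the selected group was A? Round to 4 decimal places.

0.3982

Likelihoods f(6.5 | ·): A: 0.0499731; B: 0.0503476; C: 2.97344e-06.
Posterior ∝ prior × likelihood. Numerator for A: 0.25·0.0499731 = 0.0124933.
Normalizing constant: 0.25·0.0499731 + 0.375·0.0503476 + 0.375·2.97344e-06 = 0.0313747.
P(A | observation) = 0.0124933 / 0.0313747 = 0.398195.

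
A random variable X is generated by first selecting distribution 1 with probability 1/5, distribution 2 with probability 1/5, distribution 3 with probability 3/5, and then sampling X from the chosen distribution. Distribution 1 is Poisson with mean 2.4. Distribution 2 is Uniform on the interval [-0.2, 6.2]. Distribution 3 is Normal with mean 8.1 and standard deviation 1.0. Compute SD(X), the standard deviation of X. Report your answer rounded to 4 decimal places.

Per component, 1: μ=2.4, E[X²]=8.16; 2: μ=3, E[X²]=12.4133; 3: μ=8.1, E[X²]=66.61.
E[X] = 0.2·2.4 + 0.2·3 + 0.6·8.1 = 5.94.
E[X²] = 0.2·8.16 + 0.2·12.4133 + 0.6·66.61 = 44.0807.
Var(X) = E[X²] − (E[X])² = 44.0807 − 35.2836 = 8.79707.
SD(X) = √8.79707 = 2.96598.

2.9660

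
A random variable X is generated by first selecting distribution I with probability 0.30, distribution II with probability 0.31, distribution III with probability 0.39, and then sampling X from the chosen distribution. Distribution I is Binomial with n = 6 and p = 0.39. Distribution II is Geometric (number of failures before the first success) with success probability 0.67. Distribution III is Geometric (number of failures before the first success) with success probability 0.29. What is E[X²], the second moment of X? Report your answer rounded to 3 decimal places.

8.004

For each component E[X²] = Var + (mean)², giving I: 6.903; II: 0.977723; III: 14.4364.
Overall E[X²] = 0.3·6.903 + 0.31·0.977723 + 0.39·14.4364 = 8.00418.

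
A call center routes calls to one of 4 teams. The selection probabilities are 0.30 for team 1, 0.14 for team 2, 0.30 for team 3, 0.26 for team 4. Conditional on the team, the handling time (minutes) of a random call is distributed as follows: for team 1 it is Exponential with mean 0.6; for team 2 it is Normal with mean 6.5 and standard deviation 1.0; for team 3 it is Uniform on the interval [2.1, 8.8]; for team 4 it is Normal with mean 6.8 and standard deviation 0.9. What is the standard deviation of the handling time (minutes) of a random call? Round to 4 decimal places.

Per component, 1: μ=0.6, E[X²]=0.72; 2: μ=6.5, E[X²]=43.25; 3: μ=5.45, E[X²]=33.4433; 4: μ=6.8, E[X²]=47.05.
E[X] = 0.3·0.6 + 0.14·6.5 + 0.3·5.45 + 0.26·6.8 = 4.493.
E[X²] = 0.3·0.72 + 0.14·43.25 + 0.3·33.4433 + 0.26·47.05 = 28.537.
Var(X) = E[X²] − (E[X])² = 28.537 − 20.187 = 8.34995.
SD(X) = √8.34995 = 2.88963.

2.8896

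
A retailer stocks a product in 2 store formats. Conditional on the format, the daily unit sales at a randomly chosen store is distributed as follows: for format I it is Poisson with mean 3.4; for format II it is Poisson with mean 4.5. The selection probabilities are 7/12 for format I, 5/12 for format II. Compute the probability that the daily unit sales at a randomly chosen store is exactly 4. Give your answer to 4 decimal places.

Conditional on each format, P(X = 4): I: 0.185825; II: 0.189808.
By total probability, P(X = 4) = 0.583333·0.185825 + 0.416667·0.189808 = 0.187484.

0.1875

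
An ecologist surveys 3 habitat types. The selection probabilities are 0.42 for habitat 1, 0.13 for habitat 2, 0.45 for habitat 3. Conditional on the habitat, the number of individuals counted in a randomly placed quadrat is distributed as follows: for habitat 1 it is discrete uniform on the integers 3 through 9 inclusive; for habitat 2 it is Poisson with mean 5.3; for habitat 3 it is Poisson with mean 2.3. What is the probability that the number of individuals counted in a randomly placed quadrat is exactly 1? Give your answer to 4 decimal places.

Conditional on each habitat, P(X = 1): 1: 0; 2: 0.0264554; 3: 0.230595.
By total probability, P(X = 1) = 0.42·0 + 0.13·0.0264554 + 0.45·0.230595 = 0.107207.

0.1072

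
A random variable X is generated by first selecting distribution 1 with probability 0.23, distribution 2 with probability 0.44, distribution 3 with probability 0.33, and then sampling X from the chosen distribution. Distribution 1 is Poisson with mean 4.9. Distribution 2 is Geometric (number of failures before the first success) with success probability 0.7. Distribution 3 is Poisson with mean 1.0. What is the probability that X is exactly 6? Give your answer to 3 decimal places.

Conditional on each component, P(X = 6): 1: 0.143153; 2: 0.0005103; 3: 0.000510944.
By total probability, P(X = 6) = 0.23·0.143153 + 0.44·0.0005103 + 0.33·0.000510944 = 0.0333184.

0.033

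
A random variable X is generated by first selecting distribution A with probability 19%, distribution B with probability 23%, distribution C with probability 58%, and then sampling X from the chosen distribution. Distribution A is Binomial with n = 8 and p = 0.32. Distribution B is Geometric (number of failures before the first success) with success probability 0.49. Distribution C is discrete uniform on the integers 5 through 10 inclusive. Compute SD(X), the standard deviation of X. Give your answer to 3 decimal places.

Per component, A: μ=2.56, E[X²]=8.2944; B: μ=1.04082, E[X²]=3.20741; C: μ=7.5, E[X²]=59.1667.
E[X] = 0.19·2.56 + 0.23·1.04082 + 0.58·7.5 = 5.07579.
E[X²] = 0.19·8.2944 + 0.23·3.20741 + 0.58·59.1667 = 36.6303.
Var(X) = E[X²] − (E[X])² = 36.6303 − 25.7636 = 10.8667.
SD(X) = √10.8667 = 3.29647.

3.296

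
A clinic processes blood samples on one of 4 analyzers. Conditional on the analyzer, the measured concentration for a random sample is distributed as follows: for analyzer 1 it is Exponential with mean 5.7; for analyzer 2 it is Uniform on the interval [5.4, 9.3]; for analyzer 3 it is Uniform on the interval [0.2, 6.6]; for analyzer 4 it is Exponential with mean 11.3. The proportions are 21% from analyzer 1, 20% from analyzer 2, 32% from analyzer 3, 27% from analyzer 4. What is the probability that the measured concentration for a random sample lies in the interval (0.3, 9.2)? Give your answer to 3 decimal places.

Conditional on each analyzer, P(0.3 < X < 9.2): 1: 0.749647; 2: 0.974359; 3: 0.984375; 4: 0.530789.
By total probability, P(0.3 < X < 9.2) = 0.21·0.749647 + 0.2·0.974359 + 0.32·0.984375 + 0.27·0.530789 = 0.810611.

0.811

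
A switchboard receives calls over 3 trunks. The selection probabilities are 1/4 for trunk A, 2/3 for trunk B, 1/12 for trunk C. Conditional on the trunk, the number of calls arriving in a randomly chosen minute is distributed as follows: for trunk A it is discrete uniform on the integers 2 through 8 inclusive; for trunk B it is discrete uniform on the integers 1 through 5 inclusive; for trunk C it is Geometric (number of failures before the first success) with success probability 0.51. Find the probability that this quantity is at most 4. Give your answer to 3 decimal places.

0.721

Conditional on each trunk, P(X ≤ 4): A: 0.428571; B: 0.8; C: 0.971752.
By total probability, P(X ≤ 4) = 0.25·0.428571 + 0.666667·0.8 + 0.0833333·0.971752 = 0.721456.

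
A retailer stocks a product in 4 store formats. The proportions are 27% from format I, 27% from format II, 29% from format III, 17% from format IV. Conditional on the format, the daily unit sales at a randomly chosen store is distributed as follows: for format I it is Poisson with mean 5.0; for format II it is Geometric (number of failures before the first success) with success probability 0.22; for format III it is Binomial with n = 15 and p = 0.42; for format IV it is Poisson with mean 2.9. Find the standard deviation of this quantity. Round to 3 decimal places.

Per component, I: μ=5, E[X²]=30; II: μ=3.54545, E[X²]=28.686; III: μ=6.3, E[X²]=43.344; IV: μ=2.9, E[X²]=11.31.
E[X] = 0.27·5 + 0.27·3.54545 + 0.29·6.3 + 0.17·2.9 = 4.62727.
E[X²] = 0.27·30 + 0.27·28.686 + 0.29·43.344 + 0.17·11.31 = 30.3377.
Var(X) = E[X²] − (E[X])² = 30.3377 − 21.4117 = 8.92601.
SD(X) = √8.92601 = 2.98764.

2.988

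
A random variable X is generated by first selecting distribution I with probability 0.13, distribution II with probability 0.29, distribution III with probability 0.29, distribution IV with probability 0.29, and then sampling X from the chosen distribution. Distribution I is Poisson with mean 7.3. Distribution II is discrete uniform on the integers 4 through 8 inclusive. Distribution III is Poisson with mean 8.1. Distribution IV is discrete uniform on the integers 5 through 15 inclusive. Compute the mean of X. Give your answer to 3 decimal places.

7.938

Component means — I: 7.3; II: 6; III: 8.1; IV: 10.
E[X] = 0.13·7.3 + 0.29·6 + 0.29·8.1 + 0.29·10 = 7.938.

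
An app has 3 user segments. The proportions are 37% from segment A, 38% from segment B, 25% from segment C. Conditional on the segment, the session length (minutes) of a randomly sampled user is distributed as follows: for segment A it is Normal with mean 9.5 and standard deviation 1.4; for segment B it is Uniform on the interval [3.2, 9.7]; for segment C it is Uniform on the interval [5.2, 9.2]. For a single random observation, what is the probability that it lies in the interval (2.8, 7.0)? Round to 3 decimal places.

0.348

Conditional on each segment, P(2.8 < X < 7.0): A: 0.0370719; B: 0.584615; C: 0.45.
By total probability, P(2.8 < X < 7.0) = 0.37·0.0370719 + 0.38·0.584615 + 0.25·0.45 = 0.34837.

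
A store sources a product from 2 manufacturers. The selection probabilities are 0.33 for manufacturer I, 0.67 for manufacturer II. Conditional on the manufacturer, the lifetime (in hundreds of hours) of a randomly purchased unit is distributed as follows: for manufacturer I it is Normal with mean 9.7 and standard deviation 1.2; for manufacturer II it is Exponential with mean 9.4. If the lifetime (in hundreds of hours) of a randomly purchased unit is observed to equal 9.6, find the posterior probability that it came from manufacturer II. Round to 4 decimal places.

0.1901

Likelihoods f(9.6 | ·): I: 0.3313; II: 0.0383122.
Posterior ∝ prior × likelihood. Numerator for II: 0.67·0.0383122 = 0.0256692.
Normalizing constant: 0.33·0.3313 + 0.67·0.0383122 = 0.134998.
P(II | observation) = 0.0256692 / 0.134998 = 0.190145.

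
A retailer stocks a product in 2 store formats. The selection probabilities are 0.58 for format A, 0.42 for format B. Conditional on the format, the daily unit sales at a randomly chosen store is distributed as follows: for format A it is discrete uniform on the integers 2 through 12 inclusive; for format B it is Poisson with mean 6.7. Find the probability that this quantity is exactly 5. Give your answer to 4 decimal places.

Conditional on each format, P(X = 5): A: 0.0909091; B: 0.13849.
By total probability, P(X = 5) = 0.58·0.0909091 + 0.42·0.13849 = 0.110893.

0.1109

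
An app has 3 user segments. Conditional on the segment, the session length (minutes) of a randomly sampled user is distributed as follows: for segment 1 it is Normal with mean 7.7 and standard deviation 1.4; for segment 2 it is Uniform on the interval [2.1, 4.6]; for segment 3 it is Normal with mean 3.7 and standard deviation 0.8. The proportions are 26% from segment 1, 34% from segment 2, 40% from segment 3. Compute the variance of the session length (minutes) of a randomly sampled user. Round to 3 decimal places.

Per component, 1: μ=7.7, E[X²]=61.25; 2: μ=3.35, E[X²]=11.7433; 3: μ=3.7, E[X²]=14.33.
E[X] = 0.26·7.7 + 0.34·3.35 + 0.4·3.7 = 4.621.
E[X²] = 0.26·61.25 + 0.34·11.7433 + 0.4·14.33 = 25.6497.
Var(X) = E[X²] − (E[X])² = 25.6497 − 21.3536 = 4.29609.

4.296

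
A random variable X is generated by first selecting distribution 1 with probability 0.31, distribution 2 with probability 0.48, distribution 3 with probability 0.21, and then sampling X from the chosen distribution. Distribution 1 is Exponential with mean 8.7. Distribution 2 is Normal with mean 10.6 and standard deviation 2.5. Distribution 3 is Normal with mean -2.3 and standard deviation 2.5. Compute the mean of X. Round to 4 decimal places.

7.3020

Component means — 1: 8.7; 2: 10.6; 3: -2.3.
E[X] = 0.31·8.7 + 0.48·10.6 + 0.21·-2.3 = 7.302.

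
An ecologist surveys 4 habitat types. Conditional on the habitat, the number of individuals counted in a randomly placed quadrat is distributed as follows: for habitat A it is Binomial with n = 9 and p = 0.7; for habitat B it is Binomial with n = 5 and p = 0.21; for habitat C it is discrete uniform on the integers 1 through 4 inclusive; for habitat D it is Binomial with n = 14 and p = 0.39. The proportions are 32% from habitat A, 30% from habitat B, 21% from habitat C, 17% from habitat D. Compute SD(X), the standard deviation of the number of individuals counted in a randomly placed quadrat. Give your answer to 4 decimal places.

Per component, A: μ=6.3, E[X²]=41.58; B: μ=1.05, E[X²]=1.932; C: μ=2.5, E[X²]=7.5; D: μ=5.46, E[X²]=33.1422.
E[X] = 0.32·6.3 + 0.3·1.05 + 0.21·2.5 + 0.17·5.46 = 3.7842.
E[X²] = 0.32·41.58 + 0.3·1.932 + 0.21·7.5 + 0.17·33.1422 = 21.0944.
Var(X) = E[X²] − (E[X])² = 21.0944 − 14.3202 = 6.7742.
SD(X) = √6.7742 = 2.60273.

2.6027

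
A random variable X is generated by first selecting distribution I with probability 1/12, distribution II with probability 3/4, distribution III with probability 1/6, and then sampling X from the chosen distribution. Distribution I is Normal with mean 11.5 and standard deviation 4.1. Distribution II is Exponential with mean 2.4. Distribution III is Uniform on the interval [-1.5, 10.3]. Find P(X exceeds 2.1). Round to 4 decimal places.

0.5109

Conditional on each component, P(X > 2.1): I: 0.989067; II: 0.416862; III: 0.694915.
By total probability, P(X > 2.1) = 0.0833333·0.989067 + 0.75·0.416862 + 0.166667·0.694915 = 0.510888.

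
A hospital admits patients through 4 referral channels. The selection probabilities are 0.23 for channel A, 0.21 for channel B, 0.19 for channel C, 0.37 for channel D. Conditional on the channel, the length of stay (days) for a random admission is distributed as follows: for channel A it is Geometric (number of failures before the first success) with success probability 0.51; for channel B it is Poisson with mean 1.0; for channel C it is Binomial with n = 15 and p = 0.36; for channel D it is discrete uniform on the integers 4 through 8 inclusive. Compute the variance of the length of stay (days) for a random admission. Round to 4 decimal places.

Per component, A: μ=0.960784, E[X²]=2.807; B: μ=1, E[X²]=2; C: μ=5.4, E[X²]=32.616; D: μ=6, E[X²]=38.
E[X] = 0.23·0.960784 + 0.21·1 + 0.19·5.4 + 0.37·6 = 3.67698.
E[X²] = 0.23·2.807 + 0.21·2 + 0.19·32.616 + 0.37·38 = 21.3226.
Var(X) = E[X²] − (E[X])² = 21.3226 − 13.5202 = 7.80246.

7.8025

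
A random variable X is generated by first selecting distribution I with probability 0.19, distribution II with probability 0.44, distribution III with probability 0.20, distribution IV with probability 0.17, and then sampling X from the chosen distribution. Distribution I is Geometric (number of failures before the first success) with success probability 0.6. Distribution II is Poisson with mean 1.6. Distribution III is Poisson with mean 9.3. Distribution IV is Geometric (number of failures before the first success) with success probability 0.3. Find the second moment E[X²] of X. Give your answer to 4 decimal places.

For each component E[X²] = Var + (mean)², giving I: 1.55556; II: 4.16; III: 95.79; IV: 13.2222.
Overall E[X²] = 0.19·1.55556 + 0.44·4.16 + 0.2·95.79 + 0.17·13.2222 = 23.5317.

23.5317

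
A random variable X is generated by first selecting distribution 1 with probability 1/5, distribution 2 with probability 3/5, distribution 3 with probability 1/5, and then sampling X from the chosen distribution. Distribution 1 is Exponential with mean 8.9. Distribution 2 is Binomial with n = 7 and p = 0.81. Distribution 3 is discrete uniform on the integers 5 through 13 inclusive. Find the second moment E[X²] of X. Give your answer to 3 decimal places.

For each component E[X²] = Var + (mean)², giving 1: 158.42; 2: 33.2262; 3: 87.6667.
Overall E[X²] = 0.2·158.42 + 0.6·33.2262 + 0.2·87.6667 = 69.1531.

69.153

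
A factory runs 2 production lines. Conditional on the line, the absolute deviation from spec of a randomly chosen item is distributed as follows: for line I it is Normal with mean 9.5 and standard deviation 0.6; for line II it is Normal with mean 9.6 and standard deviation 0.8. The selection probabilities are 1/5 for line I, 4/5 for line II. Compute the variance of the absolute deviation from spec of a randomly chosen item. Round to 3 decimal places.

Per component, I: μ=9.5, E[X²]=90.61; II: μ=9.6, E[X²]=92.8.
E[X] = 0.2·9.5 + 0.8·9.6 = 9.58.
E[X²] = 0.2·90.61 + 0.8·92.8 = 92.362.
Var(X) = E[X²] − (E[X])² = 92.362 − 91.7764 = 0.5856.

0.586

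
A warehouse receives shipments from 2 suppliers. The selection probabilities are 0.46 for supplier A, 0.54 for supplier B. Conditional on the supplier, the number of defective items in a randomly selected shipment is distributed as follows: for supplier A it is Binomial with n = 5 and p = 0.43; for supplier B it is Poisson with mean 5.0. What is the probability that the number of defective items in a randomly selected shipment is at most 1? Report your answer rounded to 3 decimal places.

Conditional on each supplier, P(X ≤ 1): A: 0.287123; B: 0.0404277.
By total probability, P(X ≤ 1) = 0.46·0.287123 + 0.54·0.0404277 = 0.153908.

0.154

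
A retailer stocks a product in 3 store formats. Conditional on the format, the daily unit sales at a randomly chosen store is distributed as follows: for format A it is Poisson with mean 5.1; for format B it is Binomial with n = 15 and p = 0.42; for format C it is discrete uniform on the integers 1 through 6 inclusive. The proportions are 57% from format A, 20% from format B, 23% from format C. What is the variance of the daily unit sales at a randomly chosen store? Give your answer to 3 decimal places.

Per component, A: μ=5.1, E[X²]=31.11; B: μ=6.3, E[X²]=43.344; C: μ=3.5, E[X²]=15.1667.
E[X] = 0.57·5.1 + 0.2·6.3 + 0.23·3.5 = 4.972.
E[X²] = 0.57·31.11 + 0.2·43.344 + 0.23·15.1667 = 29.8898.
Var(X) = E[X²] − (E[X])² = 29.8898 − 24.7208 = 5.16905.

5.169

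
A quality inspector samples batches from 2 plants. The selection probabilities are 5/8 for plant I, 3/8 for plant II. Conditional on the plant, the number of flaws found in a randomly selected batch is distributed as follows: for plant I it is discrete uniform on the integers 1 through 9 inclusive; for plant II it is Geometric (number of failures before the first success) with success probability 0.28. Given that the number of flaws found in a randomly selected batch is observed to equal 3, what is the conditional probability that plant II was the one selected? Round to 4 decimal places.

0.3608

Likelihoods P(X=3 | ·): I: 0.111111; II: 0.104509.
Posterior ∝ prior × likelihood. Numerator for II: 0.375·0.104509 = 0.039191.
Normalizing constant: 0.625·0.111111 + 0.375·0.104509 = 0.108635.
P(II | observation) = 0.039191 / 0.108635 = 0.360757.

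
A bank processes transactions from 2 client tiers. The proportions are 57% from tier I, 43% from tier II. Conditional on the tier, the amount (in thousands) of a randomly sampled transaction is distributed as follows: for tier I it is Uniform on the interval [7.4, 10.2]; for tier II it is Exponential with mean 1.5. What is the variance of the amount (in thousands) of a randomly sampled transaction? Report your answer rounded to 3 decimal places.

Per component, I: μ=8.8, E[X²]=78.0933; II: μ=1.5, E[X²]=4.5.
E[X] = 0.57·8.8 + 0.43·1.5 = 5.661.
E[X²] = 0.57·78.0933 + 0.43·4.5 = 46.4482.
Var(X) = E[X²] − (E[X])² = 46.4482 − 32.0469 = 14.4013.

14.401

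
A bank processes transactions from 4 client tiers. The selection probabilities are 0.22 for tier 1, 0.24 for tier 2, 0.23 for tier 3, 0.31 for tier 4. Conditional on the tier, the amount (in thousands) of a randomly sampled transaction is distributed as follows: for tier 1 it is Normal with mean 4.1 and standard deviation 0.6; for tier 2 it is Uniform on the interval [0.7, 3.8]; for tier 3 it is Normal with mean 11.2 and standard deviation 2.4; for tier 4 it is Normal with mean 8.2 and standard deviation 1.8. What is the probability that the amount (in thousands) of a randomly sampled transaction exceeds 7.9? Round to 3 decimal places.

Conditional on each tier, P(X > 7.9): 1: 1.1996e-10; 2: 0; 3: 0.915434; 4: 0.566184.
By total probability, P(X > 7.9) = 0.22·1.1996e-10 + 0.24·0 + 0.23·0.915434 + 0.31·0.566184 = 0.386067.

0.386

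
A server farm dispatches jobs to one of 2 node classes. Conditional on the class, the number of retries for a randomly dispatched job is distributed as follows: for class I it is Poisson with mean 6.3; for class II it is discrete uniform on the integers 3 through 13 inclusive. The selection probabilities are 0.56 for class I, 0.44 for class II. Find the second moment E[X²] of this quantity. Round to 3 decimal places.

For each component E[X²] = Var + (mean)², giving I: 45.99; II: 74.
Overall E[X²] = 0.56·45.99 + 0.44·74 = 58.3144.

58.314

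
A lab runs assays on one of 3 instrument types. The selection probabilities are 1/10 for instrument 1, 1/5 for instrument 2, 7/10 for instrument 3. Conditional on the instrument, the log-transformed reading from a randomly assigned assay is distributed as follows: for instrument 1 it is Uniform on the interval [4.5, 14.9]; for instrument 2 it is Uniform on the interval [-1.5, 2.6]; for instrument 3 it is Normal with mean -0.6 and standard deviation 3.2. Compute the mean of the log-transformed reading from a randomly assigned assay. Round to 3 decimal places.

Component means — 1: 9.7; 2: 0.55; 3: -0.6.
E[X] = 0.1·9.7 + 0.2·0.55 + 0.7·-0.6 = 0.66.

0.660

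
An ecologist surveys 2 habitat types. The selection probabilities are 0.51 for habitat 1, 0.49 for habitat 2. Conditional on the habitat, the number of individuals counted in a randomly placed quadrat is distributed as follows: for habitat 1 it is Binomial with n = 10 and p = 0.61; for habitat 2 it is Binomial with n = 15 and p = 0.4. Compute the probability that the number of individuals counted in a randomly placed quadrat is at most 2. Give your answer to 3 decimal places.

0.019

Conditional on each habitat, P(X ≤ 2): 1: 0.0103163; 2: 0.027114.
By total probability, P(X ≤ 2) = 0.51·0.0103163 + 0.49·0.027114 = 0.0185472.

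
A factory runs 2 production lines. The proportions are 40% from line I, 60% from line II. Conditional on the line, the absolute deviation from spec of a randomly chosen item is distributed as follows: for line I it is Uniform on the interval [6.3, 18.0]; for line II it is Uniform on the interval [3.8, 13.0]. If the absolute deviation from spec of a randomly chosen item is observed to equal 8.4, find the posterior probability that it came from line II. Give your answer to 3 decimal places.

0.656

Likelihoods f(8.4 | ·): I: 0.0854701; II: 0.108696.
Posterior ∝ prior × likelihood. Numerator for II: 0.6·0.108696 = 0.0652174.
Normalizing constant: 0.4·0.0854701 + 0.6·0.108696 = 0.0994054.
P(II | observation) = 0.0652174 / 0.0994054 = 0.656075.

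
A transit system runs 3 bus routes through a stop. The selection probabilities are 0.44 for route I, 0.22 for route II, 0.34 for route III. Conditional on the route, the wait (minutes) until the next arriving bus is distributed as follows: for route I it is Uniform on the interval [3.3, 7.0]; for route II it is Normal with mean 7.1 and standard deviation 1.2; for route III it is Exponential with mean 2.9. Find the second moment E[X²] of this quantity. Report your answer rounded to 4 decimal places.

29.2977

For each component E[X²] = Var + (mean)², giving I: 27.6633; II: 51.85; III: 16.82.
Overall E[X²] = 0.44·27.6633 + 0.22·51.85 + 0.34·16.82 = 29.2977.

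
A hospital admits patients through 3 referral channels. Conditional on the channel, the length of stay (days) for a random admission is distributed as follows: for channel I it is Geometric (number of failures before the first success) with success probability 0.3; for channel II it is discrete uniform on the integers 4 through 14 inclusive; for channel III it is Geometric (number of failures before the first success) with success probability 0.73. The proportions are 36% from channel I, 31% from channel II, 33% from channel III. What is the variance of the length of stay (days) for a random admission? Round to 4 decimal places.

19.1044

Per component, I: μ=2.33333, E[X²]=13.2222; II: μ=9, E[X²]=91; III: μ=0.369863, E[X²]=0.64346.
E[X] = 0.36·2.33333 + 0.31·9 + 0.33·0.369863 = 3.75205.
E[X²] = 0.36·13.2222 + 0.31·91 + 0.33·0.64346 = 33.1823.
Var(X) = E[X²] − (E[X])² = 33.1823 − 14.0779 = 19.1044.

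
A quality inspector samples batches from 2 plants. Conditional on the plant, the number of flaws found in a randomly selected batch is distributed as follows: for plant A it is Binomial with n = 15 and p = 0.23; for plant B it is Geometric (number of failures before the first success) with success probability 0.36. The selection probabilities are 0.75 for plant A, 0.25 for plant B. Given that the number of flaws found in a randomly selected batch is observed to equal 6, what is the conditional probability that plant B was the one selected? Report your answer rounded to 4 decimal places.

Likelihoods P(X=6 | ·): A: 0.0704998; B: 0.024739.
Posterior ∝ prior × likelihood. Numerator for B: 0.25·0.024739 = 0.00618475.
Normalizing constant: 0.75·0.0704998 + 0.25·0.024739 = 0.0590596.
P(B | observation) = 0.00618475 / 0.0590596 = 0.104721.

0.1047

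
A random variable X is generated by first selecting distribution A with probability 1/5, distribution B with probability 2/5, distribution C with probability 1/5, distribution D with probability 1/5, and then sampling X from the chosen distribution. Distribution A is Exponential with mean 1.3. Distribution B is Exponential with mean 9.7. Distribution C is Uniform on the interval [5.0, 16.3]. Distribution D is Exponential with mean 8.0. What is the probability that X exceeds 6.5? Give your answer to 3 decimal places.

0.468

Conditional on each component, P(X > 6.5): A: 0.00673795; B: 0.511656; C: 0.867257; D: 0.443747.
By total probability, P(X > 6.5) = 0.2·0.00673795 + 0.4·0.511656 + 0.2·0.867257 + 0.2·0.443747 = 0.468211.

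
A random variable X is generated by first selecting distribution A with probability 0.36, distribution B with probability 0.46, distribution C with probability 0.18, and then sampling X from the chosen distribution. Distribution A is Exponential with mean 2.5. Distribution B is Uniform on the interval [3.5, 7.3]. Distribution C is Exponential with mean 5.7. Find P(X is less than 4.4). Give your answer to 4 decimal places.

Conditional on each component, P(X < 4.4): A: 0.827955; B: 0.236842; C: 0.53788.
By total probability, P(X < 4.4) = 0.36·0.827955 + 0.46·0.236842 + 0.18·0.53788 = 0.50383.

0.5038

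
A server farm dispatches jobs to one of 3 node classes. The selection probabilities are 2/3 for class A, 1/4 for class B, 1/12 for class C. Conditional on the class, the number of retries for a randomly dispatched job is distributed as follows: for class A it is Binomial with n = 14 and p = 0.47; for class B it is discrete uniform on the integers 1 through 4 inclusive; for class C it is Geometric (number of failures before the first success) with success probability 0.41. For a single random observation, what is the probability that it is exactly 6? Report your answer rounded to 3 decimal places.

Conditional on each class, P(X = 6): A: 0.201535; B: 0; C: 0.017294.
By total probability, P(X = 6) = 0.666667·0.201535 + 0.25·0 + 0.0833333·0.017294 = 0.135798.

0.136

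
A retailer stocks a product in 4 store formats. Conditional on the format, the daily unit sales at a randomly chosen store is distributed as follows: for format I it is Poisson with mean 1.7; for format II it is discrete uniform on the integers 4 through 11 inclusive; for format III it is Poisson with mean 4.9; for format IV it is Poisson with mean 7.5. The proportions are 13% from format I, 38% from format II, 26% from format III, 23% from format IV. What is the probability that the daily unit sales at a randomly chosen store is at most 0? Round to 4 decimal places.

0.0258

Conditional on each format, P(X ≤ 0): I: 0.182684; II: 0; III: 0.00744658; IV: 0.000553084.
By total probability, P(X ≤ 0) = 0.13·0.182684 + 0.38·0 + 0.26·0.00744658 + 0.23·0.000553084 = 0.0258122.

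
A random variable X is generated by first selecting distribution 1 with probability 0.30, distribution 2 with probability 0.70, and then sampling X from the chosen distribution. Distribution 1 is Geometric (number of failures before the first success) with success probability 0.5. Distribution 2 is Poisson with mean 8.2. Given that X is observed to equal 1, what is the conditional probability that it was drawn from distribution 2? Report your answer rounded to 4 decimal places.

Likelihoods P(X=1 | ·): 1: 0.25; 2: 0.00225216.
Posterior ∝ prior × likelihood. Numerator for 2: 0.7·0.00225216 = 0.00157651.
Normalizing constant: 0.3·0.25 + 0.7·0.00225216 = 0.0765765.
P(2 | observation) = 0.00157651 / 0.0765765 = 0.0205874.

0.0206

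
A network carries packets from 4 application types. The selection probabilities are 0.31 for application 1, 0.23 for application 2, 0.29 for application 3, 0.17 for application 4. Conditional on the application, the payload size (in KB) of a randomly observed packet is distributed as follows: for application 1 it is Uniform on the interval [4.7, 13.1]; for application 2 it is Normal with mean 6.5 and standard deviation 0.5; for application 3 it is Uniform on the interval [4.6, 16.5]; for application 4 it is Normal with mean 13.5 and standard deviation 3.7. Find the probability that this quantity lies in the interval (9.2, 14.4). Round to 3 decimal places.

0.351

Conditional on each application, P(9.2 < X < 14.4): 1: 0.464286; 2: 3.33204e-08; 3: 0.436975; 4: 0.473507.
By total probability, P(9.2 < X < 14.4) = 0.31·0.464286 + 0.23·3.33204e-08 + 0.29·0.436975 + 0.17·0.473507 = 0.351147.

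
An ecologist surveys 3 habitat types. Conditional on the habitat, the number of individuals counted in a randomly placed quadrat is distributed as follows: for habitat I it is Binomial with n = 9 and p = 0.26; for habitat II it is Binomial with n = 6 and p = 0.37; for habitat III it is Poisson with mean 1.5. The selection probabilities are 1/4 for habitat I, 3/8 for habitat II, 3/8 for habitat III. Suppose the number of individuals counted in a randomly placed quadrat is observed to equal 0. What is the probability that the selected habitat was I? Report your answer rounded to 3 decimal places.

0.134

Likelihoods P(X=0 | ·): I: 0.0665404; II: 0.0625235; III: 0.22313.
Posterior ∝ prior × likelihood. Numerator for I: 0.25·0.0665404 = 0.0166351.
Normalizing constant: 0.25·0.0665404 + 0.375·0.0625235 + 0.375·0.22313 = 0.123755.
P(I | observation) = 0.0166351 / 0.123755 = 0.134419.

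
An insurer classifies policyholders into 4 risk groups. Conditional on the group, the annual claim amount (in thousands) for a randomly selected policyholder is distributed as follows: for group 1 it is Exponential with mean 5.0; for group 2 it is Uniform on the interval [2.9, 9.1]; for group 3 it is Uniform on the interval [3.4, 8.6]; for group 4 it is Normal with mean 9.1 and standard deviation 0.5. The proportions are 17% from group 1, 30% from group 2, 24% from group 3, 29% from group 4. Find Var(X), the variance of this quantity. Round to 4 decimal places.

8.2498

Per component, 1: μ=5, E[X²]=50; 2: μ=6, E[X²]=39.2033; 3: μ=6, E[X²]=38.2533; 4: μ=9.1, E[X²]=83.06.
E[X] = 0.17·5 + 0.3·6 + 0.24·6 + 0.29·9.1 = 6.729.
E[X²] = 0.17·50 + 0.3·39.2033 + 0.24·38.2533 + 0.29·83.06 = 53.5292.
Var(X) = E[X²] − (E[X])² = 53.5292 − 45.2794 = 8.24976.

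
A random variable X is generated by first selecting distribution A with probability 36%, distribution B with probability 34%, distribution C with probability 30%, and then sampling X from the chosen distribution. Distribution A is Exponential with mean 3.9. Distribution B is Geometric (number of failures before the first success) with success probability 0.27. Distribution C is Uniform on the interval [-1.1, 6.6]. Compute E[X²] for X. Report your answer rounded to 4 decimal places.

20.5923

For each component E[X²] = Var + (mean)², giving A: 30.42; B: 17.3237; C: 12.5033.
Overall E[X²] = 0.36·30.42 + 0.34·17.3237 + 0.3·12.5033 = 20.5923.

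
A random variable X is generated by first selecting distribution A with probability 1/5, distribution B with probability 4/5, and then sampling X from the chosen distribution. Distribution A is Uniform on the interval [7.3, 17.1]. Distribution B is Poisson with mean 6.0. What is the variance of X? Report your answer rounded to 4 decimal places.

Per component, A: μ=12.2, E[X²]=156.843; B: μ=6, E[X²]=42.
E[X] = 0.2·12.2 + 0.8·6 = 7.24.
E[X²] = 0.2·156.843 + 0.8·42 = 64.9687.
Var(X) = E[X²] − (E[X])² = 64.9687 − 52.4176 = 12.5511.

12.5511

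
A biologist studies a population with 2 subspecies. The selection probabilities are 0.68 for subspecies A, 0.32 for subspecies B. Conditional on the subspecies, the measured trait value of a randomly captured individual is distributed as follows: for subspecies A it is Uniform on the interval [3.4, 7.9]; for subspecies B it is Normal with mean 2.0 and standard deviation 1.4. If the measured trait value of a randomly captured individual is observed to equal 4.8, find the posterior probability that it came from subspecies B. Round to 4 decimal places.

Likelihoods f(4.8 | ·): A: 0.222222; B: 0.038565.
Posterior ∝ prior × likelihood. Numerator for B: 0.32·0.038565 = 0.0123408.
Normalizing constant: 0.68·0.222222 + 0.32·0.038565 = 0.163452.
P(B | observation) = 0.0123408 / 0.163452 = 0.0755011.

0.0755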